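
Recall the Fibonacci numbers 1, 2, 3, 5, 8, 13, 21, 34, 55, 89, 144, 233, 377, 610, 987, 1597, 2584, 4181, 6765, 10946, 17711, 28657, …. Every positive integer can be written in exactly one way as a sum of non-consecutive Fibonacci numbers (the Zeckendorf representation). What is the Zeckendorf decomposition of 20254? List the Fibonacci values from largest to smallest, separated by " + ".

Greedily peel off the largest Fibonacci term at each step:
take 17711 (≤ 20254); 20254 − 17711 = 2543
take 1597 (≤ 2543); 2543 − 1597 = 946
take 610 (≤ 946); 946 − 610 = 336
take 233 (≤ 336); 336 − 233 = 103
take 89 (≤ 103); 103 − 89 = 14
take 13 (≤ 14); 14 − 13 = 1
take 1 (≤ 1); 1 − 1 = 0
So 20254 = 17711 + 1597 + 610 + 233 + 89 + 13 + 1, with no two terms consecutive in the sequence.

17711 + 1597 + 610 + 233 + 89 + 13 + 1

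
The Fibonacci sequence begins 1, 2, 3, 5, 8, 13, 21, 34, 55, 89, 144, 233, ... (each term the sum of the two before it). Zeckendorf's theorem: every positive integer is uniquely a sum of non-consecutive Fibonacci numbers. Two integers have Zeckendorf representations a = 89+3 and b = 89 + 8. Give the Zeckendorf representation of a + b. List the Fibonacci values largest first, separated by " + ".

144 + 34 + 8 + 3

The two numbers are 92 and 97, so their sum is 189.
Greedy algorithm:
take 144 (≤ 189); 189 − 144 = 45
take 34 (≤ 45); 45 − 34 = 11
take 8 (≤ 11); 11 − 8 = 3
take 3 (≤ 3); 3 − 3 = 0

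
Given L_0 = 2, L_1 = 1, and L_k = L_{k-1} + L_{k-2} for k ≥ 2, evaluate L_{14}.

Iterating the recurrence up to L_{10} = 123 and L_{9} = 76:
L_{11} = L_{10} + L_{9} = 123 + 76 = 199
L_{12} = L_{11} + L_{10} = 199 + 123 = 322
L_{13} = L_{12} + L_{11} = 322 + 199 = 521
L_{14} = L_{13} + L_{12} = 521 + 322 = 843

843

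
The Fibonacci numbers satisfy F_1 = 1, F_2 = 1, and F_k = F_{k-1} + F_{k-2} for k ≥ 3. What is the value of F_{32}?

Iterating the recurrence up to F_{28} = 317811 and F_{27} = 196418:
F_{29} = F_{28} + F_{27} = 317811 + 196418 = 514229
F_{30} = F_{29} + F_{28} = 514229 + 317811 = 832040
F_{31} = F_{30} + F_{29} = 832040 + 514229 = 1346269
F_{32} = F_{31} + F_{30} = 1346269 + 832040 = 2178309

2178309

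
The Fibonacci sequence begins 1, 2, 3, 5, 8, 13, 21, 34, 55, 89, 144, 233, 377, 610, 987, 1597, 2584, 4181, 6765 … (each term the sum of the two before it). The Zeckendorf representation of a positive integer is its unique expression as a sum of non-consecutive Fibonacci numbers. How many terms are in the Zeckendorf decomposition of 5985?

5985: greatest Fibonacci not exceeding it is 4181, leaving 1804
1804: greatest Fibonacci not exceeding it is 1597, leaving 207
207: greatest Fibonacci not exceeding it is 144, leaving 63
63: greatest Fibonacci not exceeding it is 55, leaving 8
8: greatest Fibonacci not exceeding it is 8, leaving 0
5985 = 4181 + 1597 + 144 + 55 + 8, which has 5 terms.

5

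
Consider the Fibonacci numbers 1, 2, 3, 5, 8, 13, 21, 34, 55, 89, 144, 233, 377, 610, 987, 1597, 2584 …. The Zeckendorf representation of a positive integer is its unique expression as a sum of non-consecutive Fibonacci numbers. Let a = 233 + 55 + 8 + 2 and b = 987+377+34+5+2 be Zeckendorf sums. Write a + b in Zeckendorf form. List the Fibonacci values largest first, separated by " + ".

The two numbers are 298 and 1405, so their sum is 1703.
Greedily peel off the largest Fibonacci term at each step:
subtract 1597 from 1703: 106 remains
subtract 89 from 106: 17 remains
subtract 13 from 17: 4 remains
subtract 3 from 4: 1 remains
subtract 1 from 1: 0 remains

1597 + 89 + 13 + 3 + 1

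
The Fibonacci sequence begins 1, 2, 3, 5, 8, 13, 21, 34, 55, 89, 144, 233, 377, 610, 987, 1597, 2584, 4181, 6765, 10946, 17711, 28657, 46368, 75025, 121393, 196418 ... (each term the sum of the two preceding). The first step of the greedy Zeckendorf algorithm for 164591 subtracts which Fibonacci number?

121393 ≤ 164591 < 196418, so the largest Fibonacci number not exceeding 164591 is 121393.

121393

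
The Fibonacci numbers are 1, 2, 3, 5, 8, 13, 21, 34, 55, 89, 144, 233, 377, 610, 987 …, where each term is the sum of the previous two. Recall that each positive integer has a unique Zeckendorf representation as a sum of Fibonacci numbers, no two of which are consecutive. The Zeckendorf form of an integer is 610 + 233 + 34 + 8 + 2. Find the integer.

610 + 233 + 34 + 8 + 2 = 887.

887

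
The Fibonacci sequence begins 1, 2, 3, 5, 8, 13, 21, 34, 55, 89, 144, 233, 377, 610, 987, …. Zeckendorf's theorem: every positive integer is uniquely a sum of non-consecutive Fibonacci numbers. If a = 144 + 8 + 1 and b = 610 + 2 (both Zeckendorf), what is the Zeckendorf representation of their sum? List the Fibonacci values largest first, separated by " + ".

The two numbers are 153 and 612, so their sum is 765.
Greedy algorithm:
610 ≤ 765 < 987, so take 610; remainder 155
144 ≤ 155 < 233, so take 144; remainder 11
8 ≤ 11 < 13, so take 8; remainder 3
3 ≤ 3 < 5, so take 3; remainder 0

610 + 144 + 8 + 3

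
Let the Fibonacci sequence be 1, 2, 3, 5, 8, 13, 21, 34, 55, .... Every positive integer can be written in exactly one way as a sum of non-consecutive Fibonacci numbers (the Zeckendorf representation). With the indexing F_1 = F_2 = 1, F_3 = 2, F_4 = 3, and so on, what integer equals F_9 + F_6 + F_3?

F_9 + F_6 + F_3 = 34 + 8 + 2 = 44.

44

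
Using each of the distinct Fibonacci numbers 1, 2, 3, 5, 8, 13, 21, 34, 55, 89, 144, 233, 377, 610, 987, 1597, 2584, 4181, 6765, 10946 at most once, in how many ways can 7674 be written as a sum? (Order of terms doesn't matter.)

7674 = 6765+610+233+55+8+3 = 6765+610+233+55+8+2+1 = 6765+610+233+34+21+8+3 = 6765+610+144+89+55+8+3 = … (59 more), for 63 in all.

63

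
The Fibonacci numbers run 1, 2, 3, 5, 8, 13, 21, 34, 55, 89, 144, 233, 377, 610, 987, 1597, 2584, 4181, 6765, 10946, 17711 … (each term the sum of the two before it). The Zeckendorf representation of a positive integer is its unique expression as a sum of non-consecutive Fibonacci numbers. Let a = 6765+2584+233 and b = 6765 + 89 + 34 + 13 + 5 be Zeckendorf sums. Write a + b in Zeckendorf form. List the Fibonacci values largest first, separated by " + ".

The two numbers are 9582 and 6906, so their sum is 16488.
largest Fibonacci ≤ 16488 is 10946; 16488 − 10946 = 5542
largest Fibonacci ≤ 5542 is 4181; 5542 − 4181 = 1361
largest Fibonacci ≤ 1361 is 987; 1361 − 987 = 374
largest Fibonacci ≤ 374 is 233; 374 − 233 = 141
largest Fibonacci ≤ 141 is 89; 141 − 89 = 52
largest Fibonacci ≤ 52 is 34; 52 − 34 = 18
largest Fibonacci ≤ 18 is 13; 18 − 13 = 5
largest Fibonacci ≤ 5 is 5; 5 − 5 = 0

10946 + 4181 + 987 + 233 + 89 + 34 + 13 + 5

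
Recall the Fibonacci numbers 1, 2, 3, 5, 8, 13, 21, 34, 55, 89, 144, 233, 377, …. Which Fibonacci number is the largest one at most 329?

233

233 ≤ 329 < 377, so the largest Fibonacci number not exceeding 329 is 233.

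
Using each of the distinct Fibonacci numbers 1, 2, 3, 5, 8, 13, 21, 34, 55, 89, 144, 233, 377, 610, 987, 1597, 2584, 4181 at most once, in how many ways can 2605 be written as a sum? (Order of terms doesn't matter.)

Starting from the Zeckendorf form and repeatedly splitting a term F_k into F_{k−1} + F_{k−2} (when neither is already used) reaches every representation.
2605 = 2584+21 = 2584+13+8 = 1597+987+21 = … (20 more), for 23 in all.

23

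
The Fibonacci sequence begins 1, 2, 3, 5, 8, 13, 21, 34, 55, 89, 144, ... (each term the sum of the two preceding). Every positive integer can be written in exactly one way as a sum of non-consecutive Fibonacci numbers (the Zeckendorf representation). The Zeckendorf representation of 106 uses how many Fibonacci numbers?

106: greatest Fibonacci not exceeding it is 89, leaving 17
17: greatest Fibonacci not exceeding it is 13, leaving 4
4: greatest Fibonacci not exceeding it is 3, leaving 1
1: greatest Fibonacci not exceeding it is 1, leaving 0
106 = 89 + 13 + 3 + 1, which has 4 terms.

4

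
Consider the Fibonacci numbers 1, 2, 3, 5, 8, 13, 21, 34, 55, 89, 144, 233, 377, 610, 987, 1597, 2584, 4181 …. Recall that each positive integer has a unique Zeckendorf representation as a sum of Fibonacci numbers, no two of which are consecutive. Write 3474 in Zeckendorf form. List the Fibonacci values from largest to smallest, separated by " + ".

take 2584 (≤ 3474); 3474 − 2584 = 890
take 610 (≤ 890); 890 − 610 = 280
take 233 (≤ 280); 280 − 233 = 47
take 34 (≤ 47); 47 − 34 = 13
take 13 (≤ 13); 13 − 13 = 0
So 3474 = 2584 + 610 + 233 + 34 + 13, with no two terms consecutive in the sequence.

2584 + 610 + 233 + 34 + 13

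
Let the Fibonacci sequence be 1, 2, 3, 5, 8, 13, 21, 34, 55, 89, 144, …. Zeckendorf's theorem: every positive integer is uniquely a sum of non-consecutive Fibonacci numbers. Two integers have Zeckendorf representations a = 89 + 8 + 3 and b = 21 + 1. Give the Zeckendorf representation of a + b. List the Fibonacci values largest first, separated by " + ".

The two numbers are 100 and 22, so their sum is 122.
122: greatest Fibonacci not exceeding it is 89, leaving 33
33: greatest Fibonacci not exceeding it is 21, leaving 12
12: greatest Fibonacci not exceeding it is 8, leaving 4
4: greatest Fibonacci not exceeding it is 3, leaving 1
1: greatest Fibonacci not exceeding it is 1, leaving 0

89 + 21 + 8 + 3 + 1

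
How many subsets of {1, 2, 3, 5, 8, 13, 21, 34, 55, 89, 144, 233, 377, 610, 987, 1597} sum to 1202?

28

1202 = 987+144+55+13+3 = 987+144+55+13+2+1 = 987+144+55+8+5+3 = 987+144+34+21+13+3 = 610+377+144+55+13+3 = … (23 more), for 28 in all.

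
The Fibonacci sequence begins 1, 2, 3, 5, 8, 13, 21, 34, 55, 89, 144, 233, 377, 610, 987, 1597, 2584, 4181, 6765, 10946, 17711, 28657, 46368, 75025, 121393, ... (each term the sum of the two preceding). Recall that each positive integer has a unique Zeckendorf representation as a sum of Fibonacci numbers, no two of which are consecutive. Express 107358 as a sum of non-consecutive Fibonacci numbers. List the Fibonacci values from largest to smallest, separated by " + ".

subtract 75025 from 107358: 32333 remains
subtract 28657 from 32333: 3676 remains
subtract 2584 from 3676: 1092 remains
subtract 987 from 1092: 105 remains
subtract 89 from 105: 16 remains
subtract 13 from 16: 3 remains
subtract 3 from 3: 0 remains
So 107358 = 75025 + 28657 + 2584 + 987 + 89 + 13 + 3, with no two terms consecutive in the sequence.

75025 + 28657 + 2584 + 987 + 89 + 13 + 3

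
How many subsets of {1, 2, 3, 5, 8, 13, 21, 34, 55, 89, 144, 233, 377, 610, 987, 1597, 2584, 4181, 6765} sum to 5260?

48

5260 = 4181+987+89+3 = 4181+987+89+2+1 = 4181+987+55+34+3 = … (45 more), for 48 in all.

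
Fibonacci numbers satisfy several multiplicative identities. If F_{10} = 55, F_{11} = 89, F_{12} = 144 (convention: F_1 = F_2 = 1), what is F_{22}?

By the addition formula F_{m+n} = F_m F_{n+1} + F_{m−1} F_n with m=12, n=10: F_{22} = 144·89 + 89·55 = 12816 + 4895 = 17711.

17711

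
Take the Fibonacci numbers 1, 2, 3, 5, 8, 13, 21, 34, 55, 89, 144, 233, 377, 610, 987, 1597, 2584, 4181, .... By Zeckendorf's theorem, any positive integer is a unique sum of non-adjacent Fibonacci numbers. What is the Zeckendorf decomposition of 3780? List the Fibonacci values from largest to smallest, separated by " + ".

2584 + 987 + 144 + 55 + 8 + 2

3780 − 2584 = 1196
1196 − 987 = 209
209 − 144 = 65
65 − 55 = 10
10 − 8 = 2
2 − 2 = 0
So 3780 = 2584 + 987 + 144 + 55 + 8 + 2, with no two terms consecutive in the sequence.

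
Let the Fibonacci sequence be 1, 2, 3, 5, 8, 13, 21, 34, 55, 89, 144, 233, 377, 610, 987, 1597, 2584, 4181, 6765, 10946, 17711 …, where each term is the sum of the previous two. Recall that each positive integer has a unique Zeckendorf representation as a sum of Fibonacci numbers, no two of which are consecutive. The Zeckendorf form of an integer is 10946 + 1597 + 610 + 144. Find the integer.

10946 + 1597 + 610 + 144 = 13297.

13297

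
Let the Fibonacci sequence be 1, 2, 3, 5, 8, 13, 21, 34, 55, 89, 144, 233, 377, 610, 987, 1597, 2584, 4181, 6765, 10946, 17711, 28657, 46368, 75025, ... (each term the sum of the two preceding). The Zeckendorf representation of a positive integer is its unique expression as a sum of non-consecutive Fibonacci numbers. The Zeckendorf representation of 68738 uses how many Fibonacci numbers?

8

Greedily peel off the largest Fibonacci term at each step:
46368 ≤ 68738 < 75025, so take 46368; remainder 22370
17711 ≤ 22370 < 28657, so take 17711; remainder 4659
4181 ≤ 4659 < 6765, so take 4181; remainder 478
377 ≤ 478 < 610, so take 377; remainder 101
89 ≤ 101 < 144, so take 89; remainder 12
8 ≤ 12 < 13, so take 8; remainder 4
3 ≤ 4 < 5, so take 3; remainder 1
1 ≤ 1 < 2, so take 1; remainder 0
68738 = 46368 + 17711 + 4181 + 377 + 89 + 8 + 3 + 1, which has 8 terms.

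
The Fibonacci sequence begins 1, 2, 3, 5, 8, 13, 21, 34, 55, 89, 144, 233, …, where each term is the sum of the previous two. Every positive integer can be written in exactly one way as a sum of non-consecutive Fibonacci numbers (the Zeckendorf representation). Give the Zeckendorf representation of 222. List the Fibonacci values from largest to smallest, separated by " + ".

largest Fibonacci ≤ 222 is 144; 222 − 144 = 78
largest Fibonacci ≤ 78 is 55; 78 − 55 = 23
largest Fibonacci ≤ 23 is 21; 23 − 21 = 2
largest Fibonacci ≤ 2 is 2; 2 − 2 = 0
So 222 = 144 + 55 + 21 + 2, with no two terms consecutive in the sequence.

144 + 55 + 21 + 2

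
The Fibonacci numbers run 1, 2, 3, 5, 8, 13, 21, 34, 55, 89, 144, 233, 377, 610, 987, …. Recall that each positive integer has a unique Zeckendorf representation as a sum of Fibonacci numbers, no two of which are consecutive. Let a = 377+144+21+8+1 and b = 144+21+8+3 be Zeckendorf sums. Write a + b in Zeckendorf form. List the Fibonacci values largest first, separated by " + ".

The two numbers are 551 and 176, so their sum is 727.
Greedily peel off the largest Fibonacci term at each step:
610 ≤ 727 < 987, so take 610; remainder 117
89 ≤ 117 < 144, so take 89; remainder 28
21 ≤ 28 < 34, so take 21; remainder 7
5 ≤ 7 < 8, so take 5; remainder 2
2 ≤ 2 < 3, so take 2; remainder 0

610 + 89 + 21 + 5 + 2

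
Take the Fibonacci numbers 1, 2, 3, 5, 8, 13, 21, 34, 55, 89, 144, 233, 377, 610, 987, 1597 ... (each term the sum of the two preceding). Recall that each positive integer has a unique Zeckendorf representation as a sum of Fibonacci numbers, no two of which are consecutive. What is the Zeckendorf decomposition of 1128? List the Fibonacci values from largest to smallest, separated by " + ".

Greedily peel off the largest Fibonacci term at each step:
take 987 (≤ 1128); 1128 − 987 = 141
take 89 (≤ 141); 141 − 89 = 52
take 34 (≤ 52); 52 − 34 = 18
take 13 (≤ 18); 18 − 13 = 5
take 5 (≤ 5); 5 − 5 = 0
So 1128 = 987 + 89 + 34 + 13 + 5, with no two terms consecutive in the sequence.

987 + 89 + 34 + 13 + 5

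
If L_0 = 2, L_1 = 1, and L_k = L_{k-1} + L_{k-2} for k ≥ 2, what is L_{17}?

Iterating the recurrence up to L_{11} = 199 and L_{10} = 123:
L_{12} = L_{11} + L_{10} = 199 + 123 = 322
L_{13} = L_{12} + L_{11} = 322 + 199 = 521
L_{14} = L_{13} + L_{12} = 521 + 322 = 843
L_{15} = L_{14} + L_{13} = 843 + 521 = 1364
L_{16} = L_{15} + L_{14} = 1364 + 843 = 2207
L_{17} = L_{16} + L_{15} = 2207 + 1364 = 3571

3571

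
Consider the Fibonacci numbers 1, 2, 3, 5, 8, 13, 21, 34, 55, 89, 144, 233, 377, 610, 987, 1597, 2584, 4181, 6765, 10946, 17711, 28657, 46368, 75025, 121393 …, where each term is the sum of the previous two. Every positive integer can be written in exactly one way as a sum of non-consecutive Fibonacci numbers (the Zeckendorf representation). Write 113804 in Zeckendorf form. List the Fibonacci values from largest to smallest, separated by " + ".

113804 − 75025 = 38779
38779 − 28657 = 10122
10122 − 6765 = 3357
3357 − 2584 = 773
773 − 610 = 163
163 − 144 = 19
19 − 13 = 6
6 − 5 = 1
1 − 1 = 0
So 113804 = 75025 + 28657 + 6765 + 2584 + 610 + 144 + 13 + 5 + 1, with no two terms consecutive in the sequence.

75025 + 28657 + 6765 + 2584 + 610 + 144 + 13 + 5 + 1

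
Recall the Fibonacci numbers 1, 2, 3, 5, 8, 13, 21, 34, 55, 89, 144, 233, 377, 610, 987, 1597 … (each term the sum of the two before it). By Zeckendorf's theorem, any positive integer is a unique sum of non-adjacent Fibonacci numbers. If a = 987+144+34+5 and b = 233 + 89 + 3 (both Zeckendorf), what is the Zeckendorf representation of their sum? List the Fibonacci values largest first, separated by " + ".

The two numbers are 1170 and 325, so their sum is 1495.
Greedy algorithm:
largest Fibonacci ≤ 1495 is 987; 1495 − 987 = 508
largest Fibonacci ≤ 508 is 377; 508 − 377 = 131
largest Fibonacci ≤ 131 is 89; 131 − 89 = 42
largest Fibonacci ≤ 42 is 34; 42 − 34 = 8
largest Fibonacci ≤ 8 is 8; 8 − 8 = 0

987 + 377 + 89 + 34 + 8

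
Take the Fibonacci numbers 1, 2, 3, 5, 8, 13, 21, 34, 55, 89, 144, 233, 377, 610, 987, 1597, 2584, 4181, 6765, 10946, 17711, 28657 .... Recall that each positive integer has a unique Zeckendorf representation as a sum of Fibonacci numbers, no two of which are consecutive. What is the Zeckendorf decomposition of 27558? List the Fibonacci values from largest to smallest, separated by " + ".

27558 − 17711 = 9847
9847 − 6765 = 3082
3082 − 2584 = 498
498 − 377 = 121
121 − 89 = 32
32 − 21 = 11
11 − 8 = 3
3 − 3 = 0
So 27558 = 17711 + 6765 + 2584 + 377 + 89 + 21 + 8 + 3, with no two terms consecutive in the sequence.

17711 + 6765 + 2584 + 377 + 89 + 21 + 8 + 3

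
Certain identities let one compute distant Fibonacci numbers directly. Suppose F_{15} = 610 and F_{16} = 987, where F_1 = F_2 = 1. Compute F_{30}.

By the doubling identity F_{2k} = F_k(2F_{k+1} − F_k): F_{30} = 610·(2·987 − 610) = 610·1364 = 832040.

832040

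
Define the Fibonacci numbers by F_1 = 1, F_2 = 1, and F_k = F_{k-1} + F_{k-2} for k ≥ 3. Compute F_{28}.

317811

Iterating the recurrence up to F_{21} = 10946 and F_{20} = 6765:
F_{22} = F_{21} + F_{20} = 10946 + 6765 = 17711
F_{23} = F_{22} + F_{21} = 17711 + 10946 = 28657
F_{24} = F_{23} + F_{22} = 28657 + 17711 = 46368
F_{25} = F_{24} + F_{23} = 46368 + 28657 = 75025
F_{26} = F_{25} + F_{24} = 75025 + 46368 = 121393
F_{27} = F_{26} + F_{25} = 121393 + 75025 = 196418
F_{28} = F_{27} + F_{26} = 196418 + 121393 = 317811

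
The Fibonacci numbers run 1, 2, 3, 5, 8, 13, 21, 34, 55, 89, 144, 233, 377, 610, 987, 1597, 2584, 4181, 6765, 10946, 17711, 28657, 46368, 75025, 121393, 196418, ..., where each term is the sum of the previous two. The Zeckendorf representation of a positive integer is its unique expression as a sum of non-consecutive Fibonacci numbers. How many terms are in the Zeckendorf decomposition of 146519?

7

Greedy algorithm:
121393 ≤ 146519 < 196418, so take 121393; remainder 25126
17711 ≤ 25126 < 28657, so take 17711; remainder 7415
6765 ≤ 7415 < 10946, so take 6765; remainder 650
610 ≤ 650 < 987, so take 610; remainder 40
34 ≤ 40 < 55, so take 34; remainder 6
5 ≤ 6 < 8, so take 5; remainder 1
1 ≤ 1 < 2, so take 1; remainder 0
146519 = 121393 + 17711 + 6765 + 610 + 34 + 5 + 1, which has 7 terms.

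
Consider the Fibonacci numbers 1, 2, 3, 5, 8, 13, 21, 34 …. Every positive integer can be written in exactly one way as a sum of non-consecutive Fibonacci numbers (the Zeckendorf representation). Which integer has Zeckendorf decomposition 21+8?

21+8 = 29.

29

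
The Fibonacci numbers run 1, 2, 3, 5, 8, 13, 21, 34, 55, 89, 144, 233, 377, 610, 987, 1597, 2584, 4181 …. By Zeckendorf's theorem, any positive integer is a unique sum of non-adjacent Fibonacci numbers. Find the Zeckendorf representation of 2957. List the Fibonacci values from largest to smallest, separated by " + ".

take 2584 (≤ 2957); 2957 − 2584 = 373
take 233 (≤ 373); 373 − 233 = 140
take 89 (≤ 140); 140 − 89 = 51
take 34 (≤ 51); 51 − 34 = 17
take 13 (≤ 17); 17 − 13 = 4
take 3 (≤ 4); 4 − 3 = 1
take 1 (≤ 1); 1 − 1 = 0
So 2957 = 2584 + 233 + 89 + 34 + 13 + 3 + 1, with no two terms consecutive in the sequence.

2584 + 233 + 89 + 34 + 13 + 3 + 1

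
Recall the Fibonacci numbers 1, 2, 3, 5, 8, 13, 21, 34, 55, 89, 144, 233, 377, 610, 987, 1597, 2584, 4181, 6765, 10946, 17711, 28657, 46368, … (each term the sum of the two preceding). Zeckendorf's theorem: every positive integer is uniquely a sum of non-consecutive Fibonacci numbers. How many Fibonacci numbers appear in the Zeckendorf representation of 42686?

9

28657 ≤ 42686 < 46368, so take 28657; remainder 14029
10946 ≤ 14029 < 17711, so take 10946; remainder 3083
2584 ≤ 3083 < 4181, so take 2584; remainder 499
377 ≤ 499 < 610, so take 377; remainder 122
89 ≤ 122 < 144, so take 89; remainder 33
21 ≤ 33 < 34, so take 21; remainder 12
8 ≤ 12 < 13, so take 8; remainder 4
3 ≤ 4 < 5, so take 3; remainder 1
1 ≤ 1 < 2, so take 1; remainder 0
42686 = 28657 + 10946 + 2584 + 377 + 89 + 21 + 8 + 3 + 1, which has 9 terms.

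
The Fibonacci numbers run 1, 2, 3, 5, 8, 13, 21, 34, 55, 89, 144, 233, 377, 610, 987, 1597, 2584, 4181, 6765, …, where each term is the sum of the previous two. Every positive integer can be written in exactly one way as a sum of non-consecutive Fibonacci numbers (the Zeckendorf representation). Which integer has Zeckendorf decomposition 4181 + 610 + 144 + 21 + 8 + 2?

4966

4181 + 610 + 144 + 21 + 8 + 2 = 4966.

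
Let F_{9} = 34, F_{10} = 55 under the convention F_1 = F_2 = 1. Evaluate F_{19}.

4181

By the addition formula F_{m+n} = F_m F_{n+1} + F_{m−1} F_n with m=10, n=9: F_{19} = 55·55 + 34·34 = 3025 + 1156 = 4181.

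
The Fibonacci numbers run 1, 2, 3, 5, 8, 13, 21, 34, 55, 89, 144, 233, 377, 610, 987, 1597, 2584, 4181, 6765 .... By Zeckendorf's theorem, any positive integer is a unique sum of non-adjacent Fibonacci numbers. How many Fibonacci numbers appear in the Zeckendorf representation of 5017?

7

5017: greatest Fibonacci not exceeding it is 4181, leaving 836
836: greatest Fibonacci not exceeding it is 610, leaving 226
226: greatest Fibonacci not exceeding it is 144, leaving 82
82: greatest Fibonacci not exceeding it is 55, leaving 27
27: greatest Fibonacci not exceeding it is 21, leaving 6
6: greatest Fibonacci not exceeding it is 5, leaving 1
1: greatest Fibonacci not exceeding it is 1, leaving 0
5017 = 4181 + 610 + 144 + 55 + 21 + 5 + 1, which has 7 terms.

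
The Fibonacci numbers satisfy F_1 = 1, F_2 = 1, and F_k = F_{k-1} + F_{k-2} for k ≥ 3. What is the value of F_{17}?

Iterating the recurrence up to F_{9} = 34 and F_{8} = 21:
F_{10} = F_{9} + F_{8} = 34 + 21 = 55
F_{11} = F_{10} + F_{9} = 55 + 34 = 89
F_{12} = F_{11} + F_{10} = 89 + 55 = 144
F_{13} = F_{12} + F_{11} = 144 + 89 = 233
F_{14} = F_{13} + F_{12} = 233 + 144 = 377
F_{15} = F_{14} + F_{13} = 377 + 233 = 610
F_{16} = F_{15} + F_{14} = 610 + 377 = 987
F_{17} = F_{16} + F_{15} = 987 + 610 = 1597

1597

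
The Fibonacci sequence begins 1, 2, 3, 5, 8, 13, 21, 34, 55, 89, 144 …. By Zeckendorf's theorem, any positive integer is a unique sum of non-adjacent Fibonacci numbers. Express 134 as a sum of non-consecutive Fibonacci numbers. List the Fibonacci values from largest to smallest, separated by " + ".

89 + 34 + 8 + 3

89 ≤ 134 < 144, so take 89; remainder 45
34 ≤ 45 < 55, so take 34; remainder 11
8 ≤ 11 < 13, so take 8; remainder 3
3 ≤ 3 < 5, so take 3; remainder 0
So 134 = 89 + 34 + 8 + 3, with no two terms consecutive in the sequence.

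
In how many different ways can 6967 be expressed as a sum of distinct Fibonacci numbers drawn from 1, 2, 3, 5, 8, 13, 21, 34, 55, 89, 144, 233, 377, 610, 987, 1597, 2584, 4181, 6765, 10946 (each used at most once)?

53

Each representation comes from the Zeckendorf form by replacing some F_k with F_{k−1} + F_{k−2} where possible.
6967 = 6765+144+55+3 = 6765+144+55+2+1 = 6765+144+34+21+3 = … (50 more), for 53 in all.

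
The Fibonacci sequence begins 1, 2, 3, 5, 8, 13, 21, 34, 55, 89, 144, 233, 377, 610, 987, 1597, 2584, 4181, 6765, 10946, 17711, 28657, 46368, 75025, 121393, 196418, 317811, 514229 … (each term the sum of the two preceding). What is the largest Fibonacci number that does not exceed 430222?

317811 ≤ 430222 < 514229, so the largest Fibonacci number not exceeding 430222 is 317811.

317811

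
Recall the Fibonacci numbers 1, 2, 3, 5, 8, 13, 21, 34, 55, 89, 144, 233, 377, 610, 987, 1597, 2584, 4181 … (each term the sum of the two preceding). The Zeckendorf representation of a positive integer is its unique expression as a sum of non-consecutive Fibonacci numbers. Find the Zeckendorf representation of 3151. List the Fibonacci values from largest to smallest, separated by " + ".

2584 + 377 + 144 + 34 + 8 + 3 + 1

Greedily peel off the largest Fibonacci term at each step:
subtract 2584 from 3151: 567 remains
subtract 377 from 567: 190 remains
subtract 144 from 190: 46 remains
subtract 34 from 46: 12 remains
subtract 8 from 12: 4 remains
subtract 3 from 4: 1 remains
subtract 1 from 1: 0 remains
So 3151 = 2584 + 377 + 144 + 34 + 8 + 3 + 1, with no two terms consecutive in the sequence.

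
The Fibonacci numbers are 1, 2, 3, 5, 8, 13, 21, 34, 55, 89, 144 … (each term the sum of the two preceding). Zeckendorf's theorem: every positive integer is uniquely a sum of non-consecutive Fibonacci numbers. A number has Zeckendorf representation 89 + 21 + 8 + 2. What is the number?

89 + 21 + 8 + 2 = 120.

120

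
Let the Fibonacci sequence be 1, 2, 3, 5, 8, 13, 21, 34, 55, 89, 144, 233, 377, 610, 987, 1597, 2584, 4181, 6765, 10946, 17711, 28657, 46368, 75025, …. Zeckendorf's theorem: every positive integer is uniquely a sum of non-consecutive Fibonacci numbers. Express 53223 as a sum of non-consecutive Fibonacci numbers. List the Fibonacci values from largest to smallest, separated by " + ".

46368 + 6765 + 89 + 1

46368 ≤ 53223 < 75025, so take 46368; remainder 6855
6765 ≤ 6855 < 10946, so take 6765; remainder 90
89 ≤ 90 < 144, so take 89; remainder 1
1 ≤ 1 < 2, so take 1; remainder 0
So 53223 = 46368 + 6765 + 89 + 1, with no two terms consecutive in the sequence.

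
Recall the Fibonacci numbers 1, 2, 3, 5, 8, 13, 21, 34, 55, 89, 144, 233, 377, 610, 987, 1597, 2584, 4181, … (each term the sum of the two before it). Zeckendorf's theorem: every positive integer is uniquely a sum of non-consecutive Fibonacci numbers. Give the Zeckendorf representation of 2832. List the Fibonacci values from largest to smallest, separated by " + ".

2584 + 233 + 13 + 2

2584 ≤ 2832 < 4181, so take 2584; remainder 248
233 ≤ 248 < 377, so take 233; remainder 15
13 ≤ 15 < 21, so take 13; remainder 2
2 ≤ 2 < 3, so take 2; remainder 0
So 2832 = 2584 + 233 + 13 + 2, with no two terms consecutive in the sequence.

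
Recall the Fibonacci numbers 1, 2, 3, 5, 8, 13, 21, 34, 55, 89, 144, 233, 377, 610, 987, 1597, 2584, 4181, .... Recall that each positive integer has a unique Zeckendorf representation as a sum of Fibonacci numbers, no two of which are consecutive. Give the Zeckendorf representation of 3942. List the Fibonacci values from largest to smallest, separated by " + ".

2584 + 987 + 233 + 89 + 34 + 13 + 2

subtract 2584 from 3942: 1358 remains
subtract 987 from 1358: 371 remains
subtract 233 from 371: 138 remains
subtract 89 from 138: 49 remains
subtract 34 from 49: 15 remains
subtract 13 from 15: 2 remains
subtract 2 from 2: 0 remains
So 3942 = 2584 + 987 + 233 + 89 + 34 + 13 + 2, with no two terms consecutive in the sequence.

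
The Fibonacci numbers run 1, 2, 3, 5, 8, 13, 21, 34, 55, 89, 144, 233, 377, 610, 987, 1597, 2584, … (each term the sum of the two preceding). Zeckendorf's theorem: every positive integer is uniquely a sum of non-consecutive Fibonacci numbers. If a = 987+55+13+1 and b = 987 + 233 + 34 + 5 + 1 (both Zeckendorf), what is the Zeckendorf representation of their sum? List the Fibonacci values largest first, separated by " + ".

1597 + 610 + 89 + 13 + 5 + 2

The two numbers are 1056 and 1260, so their sum is 2316.
subtract 1597 from 2316: 719 remains
subtract 610 from 719: 109 remains
subtract 89 from 109: 20 remains
subtract 13 from 20: 7 remains
subtract 5 from 7: 2 remains
subtract 2 from 2: 0 remains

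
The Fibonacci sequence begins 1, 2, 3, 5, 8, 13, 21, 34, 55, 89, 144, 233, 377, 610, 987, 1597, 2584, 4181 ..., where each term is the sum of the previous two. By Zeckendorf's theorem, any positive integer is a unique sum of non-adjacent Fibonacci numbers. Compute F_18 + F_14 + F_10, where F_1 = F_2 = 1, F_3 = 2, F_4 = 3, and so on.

F_18 + F_14 + F_10 = 2584 + 377 + 55 = 3016.

3016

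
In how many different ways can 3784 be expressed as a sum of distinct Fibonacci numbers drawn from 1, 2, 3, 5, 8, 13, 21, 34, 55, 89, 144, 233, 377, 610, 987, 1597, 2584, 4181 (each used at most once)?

Starting from the Zeckendorf form and repeatedly splitting a term F_k into F_{k−1} + F_{k−2} (when neither is already used) reaches every representation.
3784 = 2584+987+144+55+13+1 = 2584+987+144+55+8+5+1 = 2584+987+144+34+21+13+1 = 2584+610+377+144+55+13+1 = … (29 more), for 33 in all.

33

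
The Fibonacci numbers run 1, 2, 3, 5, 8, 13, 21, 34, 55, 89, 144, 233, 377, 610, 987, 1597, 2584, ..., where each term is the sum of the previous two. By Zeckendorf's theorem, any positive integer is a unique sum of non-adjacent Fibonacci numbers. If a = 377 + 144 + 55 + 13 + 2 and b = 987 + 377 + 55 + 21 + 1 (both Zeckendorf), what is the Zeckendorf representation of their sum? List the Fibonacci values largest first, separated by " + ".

The two numbers are 591 and 1441, so their sum is 2032.
2032 − 1597 = 435
435 − 377 = 58
58 − 55 = 3
3 − 3 = 0

1597 + 377 + 55 + 3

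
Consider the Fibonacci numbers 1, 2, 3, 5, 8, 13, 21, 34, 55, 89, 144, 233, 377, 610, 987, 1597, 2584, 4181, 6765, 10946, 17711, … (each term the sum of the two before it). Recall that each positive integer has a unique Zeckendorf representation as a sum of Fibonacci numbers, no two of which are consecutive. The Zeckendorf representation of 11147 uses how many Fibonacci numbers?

Repeatedly subtract the largest Fibonacci number that fits:
11147 − 10946 = 201
201 − 144 = 57
57 − 55 = 2
2 − 2 = 0
11147 = 10946 + 144 + 55 + 2, which has 4 terms.

4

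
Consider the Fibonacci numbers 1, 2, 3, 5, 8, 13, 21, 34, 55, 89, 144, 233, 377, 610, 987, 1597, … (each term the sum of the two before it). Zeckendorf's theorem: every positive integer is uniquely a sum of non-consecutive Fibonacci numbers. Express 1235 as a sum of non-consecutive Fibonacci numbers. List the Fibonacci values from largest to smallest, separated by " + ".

987 + 233 + 13 + 2

1235: greatest Fibonacci not exceeding it is 987, leaving 248
248: greatest Fibonacci not exceeding it is 233, leaving 15
15: greatest Fibonacci not exceeding it is 13, leaving 2
2: greatest Fibonacci not exceeding it is 2, leaving 0
So 1235 = 987 + 233 + 13 + 2, with no two terms consecutive in the sequence.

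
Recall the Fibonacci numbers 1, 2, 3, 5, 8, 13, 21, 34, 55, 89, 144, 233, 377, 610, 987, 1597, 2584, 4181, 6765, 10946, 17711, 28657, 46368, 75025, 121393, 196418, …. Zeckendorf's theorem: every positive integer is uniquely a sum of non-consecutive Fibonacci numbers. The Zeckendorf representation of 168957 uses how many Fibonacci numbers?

168957 − 121393 = 47564
47564 − 46368 = 1196
1196 − 987 = 209
209 − 144 = 65
65 − 55 = 10
10 − 8 = 2
2 − 2 = 0
168957 = 121393 + 46368 + 987 + 144 + 55 + 8 + 2, which has 7 terms.

7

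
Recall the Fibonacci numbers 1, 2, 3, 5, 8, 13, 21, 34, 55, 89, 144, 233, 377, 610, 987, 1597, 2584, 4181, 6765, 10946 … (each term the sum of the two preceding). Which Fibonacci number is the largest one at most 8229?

6765

6765 ≤ 8229 < 10946, so the largest Fibonacci number not exceeding 8229 is 6765.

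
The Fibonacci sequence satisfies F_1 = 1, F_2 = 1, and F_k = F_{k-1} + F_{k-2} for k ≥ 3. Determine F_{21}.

10946

Iterating the recurrence up to F_{17} = 1597 and F_{16} = 987:
F_{18} = F_{17} + F_{16} = 1597 + 987 = 2584
F_{19} = F_{18} + F_{17} = 2584 + 1597 = 4181
F_{20} = F_{19} + F_{18} = 4181 + 2584 = 6765
F_{21} = F_{20} + F_{19} = 6765 + 4181 = 10946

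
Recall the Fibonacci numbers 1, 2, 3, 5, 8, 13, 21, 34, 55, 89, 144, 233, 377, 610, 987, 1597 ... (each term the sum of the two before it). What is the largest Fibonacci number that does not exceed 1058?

987

987 ≤ 1058 < 1597, so the largest Fibonacci number not exceeding 1058 is 987.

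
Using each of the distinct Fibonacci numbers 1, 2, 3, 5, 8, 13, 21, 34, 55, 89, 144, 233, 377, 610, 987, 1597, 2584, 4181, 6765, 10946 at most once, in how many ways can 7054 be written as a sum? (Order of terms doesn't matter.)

32

Starting from the Zeckendorf form and repeatedly splitting a term F_k into F_{k−1} + F_{k−2} (when neither is already used) reaches every representation.
7054 = 6765+233+55+1 = 6765+233+34+21+1 = 6765+144+89+55+1 = 4181+2584+233+55+1 = … (28 more), for 32 in all.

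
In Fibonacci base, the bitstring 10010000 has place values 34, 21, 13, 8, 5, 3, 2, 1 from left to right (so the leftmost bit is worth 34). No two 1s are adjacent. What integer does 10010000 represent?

Summing the place values of the 1 bits: 34 + 8 = 42.

42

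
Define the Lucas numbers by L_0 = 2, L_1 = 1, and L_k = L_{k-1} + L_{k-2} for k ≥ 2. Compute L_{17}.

3571

Iterating the recurrence up to L_{9} = 76 and L_{8} = 47:
L_{10} = L_{9} + L_{8} = 76 + 47 = 123
L_{11} = L_{10} + L_{9} = 123 + 76 = 199
L_{12} = L_{11} + L_{10} = 199 + 123 = 322
L_{13} = L_{12} + L_{11} = 322 + 199 = 521
L_{14} = L_{13} + L_{12} = 521 + 322 = 843
L_{15} = L_{14} + L_{13} = 843 + 521 = 1364
L_{16} = L_{15} + L_{14} = 1364 + 843 = 2207
L_{17} = L_{16} + L_{15} = 2207 + 1364 = 3571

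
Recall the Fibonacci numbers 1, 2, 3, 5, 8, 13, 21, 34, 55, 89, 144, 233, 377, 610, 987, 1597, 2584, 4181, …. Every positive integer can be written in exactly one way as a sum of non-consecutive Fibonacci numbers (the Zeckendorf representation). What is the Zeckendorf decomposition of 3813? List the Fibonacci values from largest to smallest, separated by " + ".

Greedy algorithm:
3813: greatest Fibonacci not exceeding it is 2584, leaving 1229
1229: greatest Fibonacci not exceeding it is 987, leaving 242
242: greatest Fibonacci not exceeding it is 233, leaving 9
9: greatest Fibonacci not exceeding it is 8, leaving 1
1: greatest Fibonacci not exceeding it is 1, leaving 0
So 3813 = 2584 + 987 + 233 + 8 + 1, with no two terms consecutive in the sequence.

2584 + 987 + 233 + 8 + 1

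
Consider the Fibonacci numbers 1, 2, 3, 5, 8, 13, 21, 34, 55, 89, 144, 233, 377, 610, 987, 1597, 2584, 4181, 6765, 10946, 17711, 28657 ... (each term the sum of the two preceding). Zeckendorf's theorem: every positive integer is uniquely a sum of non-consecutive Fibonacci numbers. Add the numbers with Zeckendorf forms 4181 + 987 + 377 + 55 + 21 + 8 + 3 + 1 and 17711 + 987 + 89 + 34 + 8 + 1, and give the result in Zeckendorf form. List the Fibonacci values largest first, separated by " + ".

The two numbers are 5633 and 18830, so their sum is 24463.
Repeatedly subtract the largest Fibonacci number that fits:
subtract 17711 from 24463: 6752 remains
subtract 4181 from 6752: 2571 remains
subtract 1597 from 2571: 974 remains
subtract 610 from 974: 364 remains
subtract 233 from 364: 131 remains
subtract 89 from 131: 42 remains
subtract 34 from 42: 8 remains
subtract 8 from 8: 0 remains

17711 + 4181 + 1597 + 610 + 233 + 89 + 34 + 8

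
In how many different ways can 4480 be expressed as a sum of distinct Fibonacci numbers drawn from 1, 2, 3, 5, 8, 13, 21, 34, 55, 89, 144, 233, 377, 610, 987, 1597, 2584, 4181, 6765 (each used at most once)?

49

Each representation comes from the Zeckendorf form by replacing some F_k with F_{k−1} + F_{k−2} where possible.
4480 = 4181+233+55+8+3 = 4181+233+55+8+2+1 = 4181+233+34+21+8+3 = 4181+144+89+55+8+3 = … (45 more), for 49 in all.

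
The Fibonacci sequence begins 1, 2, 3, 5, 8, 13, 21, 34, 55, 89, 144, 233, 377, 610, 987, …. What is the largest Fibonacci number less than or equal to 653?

610

610 ≤ 653 < 987, so the largest Fibonacci number not exceeding 653 is 610.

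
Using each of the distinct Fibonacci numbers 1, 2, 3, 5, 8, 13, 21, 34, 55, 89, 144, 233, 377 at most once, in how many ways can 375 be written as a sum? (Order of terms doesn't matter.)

Each representation comes from the Zeckendorf form by replacing some F_k with F_{k−1} + F_{k−2} where possible.
375 = 233+89+34+13+5+1 = 233+89+34+13+3+2+1 = 233+89+34+8+5+3+2+1 = 233+89+21+13+8+5+3+2+1 = … (2 more), for 6 in all.

6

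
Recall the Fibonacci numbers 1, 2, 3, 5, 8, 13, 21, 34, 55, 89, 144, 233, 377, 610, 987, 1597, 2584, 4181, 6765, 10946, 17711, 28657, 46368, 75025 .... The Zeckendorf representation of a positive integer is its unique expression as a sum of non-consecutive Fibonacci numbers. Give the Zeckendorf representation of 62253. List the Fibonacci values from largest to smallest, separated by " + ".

Repeatedly subtract the largest Fibonacci number that fits:
46368 ≤ 62253 < 75025, so take 46368; remainder 15885
10946 ≤ 15885 < 17711, so take 10946; remainder 4939
4181 ≤ 4939 < 6765, so take 4181; remainder 758
610 ≤ 758 < 987, so take 610; remainder 148
144 ≤ 148 < 233, so take 144; remainder 4
3 ≤ 4 < 5, so take 3; remainder 1
1 ≤ 1 < 2, so take 1; remainder 0
So 62253 = 46368 + 10946 + 4181 + 610 + 144 + 3 + 1, with no two terms consecutive in the sequence.

46368 + 10946 + 4181 + 610 + 144 + 3 + 1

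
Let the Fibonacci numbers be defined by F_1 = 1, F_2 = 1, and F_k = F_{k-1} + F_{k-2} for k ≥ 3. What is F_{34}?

5702887

Iterating the recurrence up to F_{27} = 196418 and F_{26} = 121393:
F_{28} = F_{27} + F_{26} = 196418 + 121393 = 317811
F_{29} = F_{28} + F_{27} = 317811 + 196418 = 514229
F_{30} = F_{29} + F_{28} = 514229 + 317811 = 832040
F_{31} = F_{30} + F_{29} = 832040 + 514229 = 1346269
F_{32} = F_{31} + F_{30} = 1346269 + 832040 = 2178309
F_{33} = F_{32} + F_{31} = 2178309 + 1346269 = 3524578
F_{34} = F_{33} + F_{32} = 3524578 + 2178309 = 5702887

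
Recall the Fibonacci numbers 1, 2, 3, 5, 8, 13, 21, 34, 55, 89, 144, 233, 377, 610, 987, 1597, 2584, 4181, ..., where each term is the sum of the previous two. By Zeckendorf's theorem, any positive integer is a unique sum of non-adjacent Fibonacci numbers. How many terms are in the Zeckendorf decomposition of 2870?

2584 ≤ 2870 < 4181, so take 2584; remainder 286
233 ≤ 286 < 377, so take 233; remainder 53
34 ≤ 53 < 55, so take 34; remainder 19
13 ≤ 19 < 21, so take 13; remainder 6
5 ≤ 6 < 8, so take 5; remainder 1
1 ≤ 1 < 2, so take 1; remainder 0
2870 = 2584 + 233 + 34 + 13 + 5 + 1, which has 6 terms.

6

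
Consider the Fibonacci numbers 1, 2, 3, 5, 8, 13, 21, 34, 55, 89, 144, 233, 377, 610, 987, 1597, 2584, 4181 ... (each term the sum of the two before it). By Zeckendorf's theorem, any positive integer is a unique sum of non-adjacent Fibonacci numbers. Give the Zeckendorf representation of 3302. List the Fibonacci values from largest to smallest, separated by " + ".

2584 + 610 + 89 + 13 + 5 + 1

Greedily peel off the largest Fibonacci term at each step:
take 2584 (≤ 3302); 3302 − 2584 = 718
take 610 (≤ 718); 718 − 610 = 108
take 89 (≤ 108); 108 − 89 = 19
take 13 (≤ 19); 19 − 13 = 6
take 5 (≤ 6); 6 − 5 = 1
take 1 (≤ 1); 1 − 1 = 0
So 3302 = 2584 + 610 + 89 + 13 + 5 + 1, with no two terms consecutive in the sequence.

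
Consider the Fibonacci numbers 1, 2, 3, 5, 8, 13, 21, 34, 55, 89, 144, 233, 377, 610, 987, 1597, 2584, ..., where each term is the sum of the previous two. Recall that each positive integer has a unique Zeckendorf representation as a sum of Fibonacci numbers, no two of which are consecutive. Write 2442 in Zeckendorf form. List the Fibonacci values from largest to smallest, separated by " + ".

take 1597 (≤ 2442); 2442 − 1597 = 845
take 610 (≤ 845); 845 − 610 = 235
take 233 (≤ 235); 235 − 233 = 2
take 2 (≤ 2); 2 − 2 = 0
So 2442 = 1597 + 610 + 233 + 2, with no two terms consecutive in the sequence.

1597 + 610 + 233 + 2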